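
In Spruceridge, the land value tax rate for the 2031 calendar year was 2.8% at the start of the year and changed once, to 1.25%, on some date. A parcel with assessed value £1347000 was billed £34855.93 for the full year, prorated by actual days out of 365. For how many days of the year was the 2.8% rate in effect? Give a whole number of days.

315 days

Let d = days at the first rate; then 365 − d days at the second rate.
£1347000 × [2.8%·d + 1.25%·(365−d)] / 365 = £34855.93
Solving gives d = 315, so the new rate took effect on 12 Nov 2031.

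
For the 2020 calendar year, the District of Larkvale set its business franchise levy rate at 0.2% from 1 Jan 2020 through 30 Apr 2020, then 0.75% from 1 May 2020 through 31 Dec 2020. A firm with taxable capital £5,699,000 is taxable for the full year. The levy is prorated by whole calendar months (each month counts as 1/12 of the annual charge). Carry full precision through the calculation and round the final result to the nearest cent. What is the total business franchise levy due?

1 Jan – 30 Apr 2020: 4 months at 0.2% → £5,699,000 × 0.2% × 4/12 = £3,799.3333
1 May – 31 Dec 2020: 8 months at 0.75% → £5,699,000 × 0.75% × 8/12 = £28,495.0000
Total = £32,294.3333

£32,294.33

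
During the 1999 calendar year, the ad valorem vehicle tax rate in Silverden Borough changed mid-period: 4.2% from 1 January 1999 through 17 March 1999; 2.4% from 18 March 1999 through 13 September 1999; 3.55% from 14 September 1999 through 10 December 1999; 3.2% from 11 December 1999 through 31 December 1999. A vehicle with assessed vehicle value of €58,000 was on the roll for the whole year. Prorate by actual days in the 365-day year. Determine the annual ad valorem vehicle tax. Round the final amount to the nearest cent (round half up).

1 January – 17 March 1999: 76 days at 4.2% → €58,000 × 4.2% × 76/365 = €507.2219
18 March – 13 September 1999: 180 days at 2.4% → €58,000 × 2.4% × 180/365 = €686.4658
14 September – 10 December 1999: 88 days at 3.55% → €58,000 × 3.55% × 88/365 = €496.4164
11 December – 31 December 1999: 21 days at 3.2% → €58,000 × 3.2% × 21/365 = €106.7836
Total = €1,796.8877

€1,796.89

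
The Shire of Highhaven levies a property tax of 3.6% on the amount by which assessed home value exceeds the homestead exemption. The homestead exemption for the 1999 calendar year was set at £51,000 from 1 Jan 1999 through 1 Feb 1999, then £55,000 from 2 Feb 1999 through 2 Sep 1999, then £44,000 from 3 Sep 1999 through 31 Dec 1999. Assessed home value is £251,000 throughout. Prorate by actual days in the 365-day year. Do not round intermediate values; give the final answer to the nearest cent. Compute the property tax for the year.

1 Jan – 1 Feb 1999: 32 days, exemption £51,000 → (£251,000 − £51,000) × 3.6% × 32/365 = £631.2329
2 Feb – 2 Sep 1999: 213 days, exemption £55,000 → (£251,000 − £55,000) × 3.6% × 213/365 = £4,117.6110
3 Sep – 31 Dec 1999: 120 days, exemption £44,000 → (£251,000 − £44,000) × 3.6% × 120/365 = £2,449.9726
Total = £7,198.8164

£7,198.82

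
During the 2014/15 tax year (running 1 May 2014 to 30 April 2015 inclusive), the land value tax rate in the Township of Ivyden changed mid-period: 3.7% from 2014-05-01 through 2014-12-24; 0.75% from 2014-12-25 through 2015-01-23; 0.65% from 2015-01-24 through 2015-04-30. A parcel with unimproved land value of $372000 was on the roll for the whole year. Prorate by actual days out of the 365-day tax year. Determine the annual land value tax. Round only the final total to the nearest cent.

$9846.79

2014-05-01 to 2014-12-24: 238 days at 3.7% → $372000 × 3.7% × 238/365 = $8974.8822
2014-12-25 to 2015-01-23: 30 days at 0.75% → $372000 × 0.75% × 30/365 = $229.3151
2015-01-24 to 2015-04-30: 97 days at 0.65% → $372000 × 0.65% × 97/365 = $642.5918
Total = $9846.7890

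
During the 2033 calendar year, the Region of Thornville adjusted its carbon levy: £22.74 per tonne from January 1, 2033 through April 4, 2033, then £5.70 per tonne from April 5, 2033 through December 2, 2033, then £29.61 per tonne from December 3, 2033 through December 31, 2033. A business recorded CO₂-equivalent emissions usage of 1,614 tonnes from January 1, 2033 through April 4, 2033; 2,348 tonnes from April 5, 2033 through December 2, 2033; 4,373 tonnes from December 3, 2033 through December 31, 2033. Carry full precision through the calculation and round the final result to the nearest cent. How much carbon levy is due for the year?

January 1 – April 4, 2033: 1,614 tonnes at £22.74/tonne → £36,702.36
April 5 – December 2, 2033: 2,348 tonnes at £5.70/tonne → £13,383.60
December 3 – December 31, 2033: 4,373 tonnes at £29.61/tonne → £129,484.53

£179,570.49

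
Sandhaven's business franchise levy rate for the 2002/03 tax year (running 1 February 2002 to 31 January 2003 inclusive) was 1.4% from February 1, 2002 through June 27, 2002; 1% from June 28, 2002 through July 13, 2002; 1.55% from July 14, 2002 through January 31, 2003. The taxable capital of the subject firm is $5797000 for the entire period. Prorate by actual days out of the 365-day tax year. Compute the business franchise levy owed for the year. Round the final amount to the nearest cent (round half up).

February 1 – June 27, 2002: 147 days at 1.4% → $5797000 × 1.4% × 147/365 = $32685.5507
June 28 – July 13, 2002: 16 days at 1% → $5797000 × 1% × 16/365 = $2541.1507
July 14, 2002 – January 31, 2003: 202 days at 1.55% → $5797000 × 1.55% × 202/365 = $49727.1425
Total = $84953.8438

$84953.84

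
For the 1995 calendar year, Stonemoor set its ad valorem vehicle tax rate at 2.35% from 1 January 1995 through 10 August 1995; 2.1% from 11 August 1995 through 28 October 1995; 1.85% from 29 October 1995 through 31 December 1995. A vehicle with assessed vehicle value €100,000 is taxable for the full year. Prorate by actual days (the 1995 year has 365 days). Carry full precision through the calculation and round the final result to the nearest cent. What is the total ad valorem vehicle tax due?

€2,208.22

1 January – 10 August 1995: 222 days at 2.35% → €100,000 × 2.35% × 222/365 = €1,429.3151
11 August – 28 October 1995: 79 days at 2.1% → €100,000 × 2.1% × 79/365 = €454.5205
29 October – 31 December 1995: 64 days at 1.85% → €100,000 × 1.85% × 64/365 = €324.3836
Total = €2,208.2192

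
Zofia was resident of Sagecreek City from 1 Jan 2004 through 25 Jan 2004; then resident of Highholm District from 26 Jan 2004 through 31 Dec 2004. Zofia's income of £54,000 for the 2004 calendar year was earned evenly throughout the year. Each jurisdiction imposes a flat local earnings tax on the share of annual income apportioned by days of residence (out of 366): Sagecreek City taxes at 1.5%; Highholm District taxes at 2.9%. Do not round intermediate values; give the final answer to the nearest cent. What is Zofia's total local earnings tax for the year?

Sagecreek City, 1 Jan – 25 Jan 2004: 25 days → £54,000 × 1.5% × 25/366 = £55.3279
Highholm District, 26 Jan – 31 Dec 2004: 341 days → £54,000 × 2.9% × 341/366 = £1,459.0328
Total = £1,514.3607

£1,514.36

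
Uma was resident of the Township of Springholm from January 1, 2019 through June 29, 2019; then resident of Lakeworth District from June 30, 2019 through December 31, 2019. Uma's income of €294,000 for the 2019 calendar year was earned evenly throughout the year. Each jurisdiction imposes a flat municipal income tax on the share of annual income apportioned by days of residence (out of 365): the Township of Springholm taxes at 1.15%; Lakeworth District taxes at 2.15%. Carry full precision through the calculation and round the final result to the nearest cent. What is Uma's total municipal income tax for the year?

The Township of Springholm, January 1 – June 29, 2019: 180 days → €294,000 × 1.15% × 180/365 = €1,667.3425
Lakeworth District, June 30 – December 31, 2019: 185 days → €294,000 × 2.15% × 185/365 = €3,203.7945
Total = €4,871.1370

€4,871.14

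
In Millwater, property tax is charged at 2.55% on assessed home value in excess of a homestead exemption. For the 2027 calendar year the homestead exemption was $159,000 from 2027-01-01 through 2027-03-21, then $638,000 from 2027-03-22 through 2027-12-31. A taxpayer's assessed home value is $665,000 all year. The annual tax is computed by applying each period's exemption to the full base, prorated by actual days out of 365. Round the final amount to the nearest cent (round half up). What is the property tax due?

$3,365.65

2027-01-01 to 2027-03-21: 80 days, exemption $159,000 → ($665,000 − $159,000) × 2.55% × 80/365 = $2,828.0548
2027-03-22 to 2027-12-31: 285 days, exemption $638,000 → ($665,000 − $638,000) × 2.55% × 285/365 = $537.5959
Total = $3,365.6507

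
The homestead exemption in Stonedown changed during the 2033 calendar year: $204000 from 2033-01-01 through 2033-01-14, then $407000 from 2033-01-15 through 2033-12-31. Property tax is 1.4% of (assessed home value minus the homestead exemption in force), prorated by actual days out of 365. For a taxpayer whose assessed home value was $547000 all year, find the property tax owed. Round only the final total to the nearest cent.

2033-01-01 to 2033-01-14: 14 days, exemption $204000 → ($547000 − $204000) × 1.4% × 14/365 = $184.1863
2033-01-15 to 2033-12-31: 351 days, exemption $407000 → ($547000 − $407000) × 1.4% × 351/365 = $1884.8219
Total = $2069.0082

$2069.01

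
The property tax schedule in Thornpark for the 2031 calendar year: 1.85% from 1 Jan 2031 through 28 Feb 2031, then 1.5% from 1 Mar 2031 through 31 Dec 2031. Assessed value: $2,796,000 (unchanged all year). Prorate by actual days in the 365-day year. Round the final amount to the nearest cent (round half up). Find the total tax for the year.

1 Jan – 28 Feb 2031: 59 days at 1.85% → $2,796,000 × 1.85% × 59/365 = $8,361.1890
1 Mar – 31 Dec 2031: 306 days at 1.5% → $2,796,000 × 1.5% × 306/365 = $35,160.6575
Total = $43,521.8466

$43,521.85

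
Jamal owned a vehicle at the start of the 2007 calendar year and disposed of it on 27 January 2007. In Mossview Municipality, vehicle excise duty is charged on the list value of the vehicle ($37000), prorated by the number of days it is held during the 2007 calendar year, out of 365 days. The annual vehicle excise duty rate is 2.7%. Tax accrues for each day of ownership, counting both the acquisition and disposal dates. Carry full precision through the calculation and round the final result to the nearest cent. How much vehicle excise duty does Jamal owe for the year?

$73.90

Days held (1 January – 27 January 2007): 27 out of 365
Tax = $37000 × 2.7% × 27/365 = $73.8986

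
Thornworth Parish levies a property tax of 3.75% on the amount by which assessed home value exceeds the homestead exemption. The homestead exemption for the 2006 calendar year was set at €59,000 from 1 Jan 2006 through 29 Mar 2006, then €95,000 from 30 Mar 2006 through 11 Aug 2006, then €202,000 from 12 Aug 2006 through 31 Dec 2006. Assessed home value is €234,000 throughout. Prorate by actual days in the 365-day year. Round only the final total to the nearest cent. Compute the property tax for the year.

1 Jan – 29 Mar 2006: 88 days, exemption €59,000 → (€234,000 − €59,000) × 3.75% × 88/365 = €1,582.1918
30 Mar – 11 Aug 2006: 135 days, exemption €95,000 → (€234,000 − €95,000) × 3.75% × 135/365 = €1,927.9110
12 Aug – 31 Dec 2006: 142 days, exemption €202,000 → (€234,000 − €202,000) × 3.75% × 142/365 = €466.8493
Total = €3,976.9521

€3,976.95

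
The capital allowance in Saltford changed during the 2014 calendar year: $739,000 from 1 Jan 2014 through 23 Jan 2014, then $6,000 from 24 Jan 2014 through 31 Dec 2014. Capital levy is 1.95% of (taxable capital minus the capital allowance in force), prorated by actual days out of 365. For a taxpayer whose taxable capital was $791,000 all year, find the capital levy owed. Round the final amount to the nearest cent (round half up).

$14,406.81

1 Jan – 23 Jan 2014: 23 days, exemption $739,000 → ($791,000 − $739,000) × 1.95% × 23/365 = $63.8959
24 Jan – 31 Dec 2014: 342 days, exemption $6,000 → ($791,000 − $6,000) × 1.95% × 342/365 = $14,342.9178
Total = $14,406.8137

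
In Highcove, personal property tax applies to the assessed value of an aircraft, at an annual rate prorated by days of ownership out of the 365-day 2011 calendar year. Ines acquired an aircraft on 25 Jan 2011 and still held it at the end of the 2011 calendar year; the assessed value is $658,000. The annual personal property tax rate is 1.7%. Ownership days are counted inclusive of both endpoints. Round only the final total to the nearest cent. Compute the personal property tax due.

$10,450.48

Days held (25 Jan – 31 Dec 2011): 341 out of 365
Tax = $658,000 × 1.7% × 341/365 = $10,450.4822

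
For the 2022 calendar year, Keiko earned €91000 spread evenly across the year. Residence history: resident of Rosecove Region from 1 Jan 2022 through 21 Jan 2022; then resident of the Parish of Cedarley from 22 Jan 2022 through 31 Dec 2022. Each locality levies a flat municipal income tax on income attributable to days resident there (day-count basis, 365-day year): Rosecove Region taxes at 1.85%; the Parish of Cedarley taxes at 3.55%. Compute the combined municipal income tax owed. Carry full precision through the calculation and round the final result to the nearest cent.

Rosecove Region, 1 Jan – 21 Jan 2022: 21 days → €91000 × 1.85% × 21/365 = €96.8589
The Parish of Cedarley, 22 Jan – 31 Dec 2022: 344 days → €91000 × 3.55% × 344/365 = €3044.6356
Total = €3141.4945

€3141.49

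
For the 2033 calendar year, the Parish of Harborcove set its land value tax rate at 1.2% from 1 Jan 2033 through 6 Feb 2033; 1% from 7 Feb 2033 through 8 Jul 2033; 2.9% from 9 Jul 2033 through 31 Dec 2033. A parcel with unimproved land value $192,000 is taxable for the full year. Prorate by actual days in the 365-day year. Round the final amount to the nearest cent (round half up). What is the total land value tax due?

1 Jan – 6 Feb 2033: 37 days at 1.2% → $192,000 × 1.2% × 37/365 = $233.5562
7 Feb – 8 Jul 2033: 152 days at 1% → $192,000 × 1% × 152/365 = $799.5616
9 Jul – 31 Dec 2033: 176 days at 2.9% → $192,000 × 2.9% × 176/365 = $2,684.8438
Total = $3,717.9616

$3,717.96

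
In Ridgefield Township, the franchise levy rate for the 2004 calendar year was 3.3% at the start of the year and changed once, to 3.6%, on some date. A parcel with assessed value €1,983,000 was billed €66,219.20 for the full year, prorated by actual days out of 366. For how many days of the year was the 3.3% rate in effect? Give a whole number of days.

318 days

Let d = days at the first rate; then 366 − d days at the second rate.
€1,983,000 × [3.3%·d + 3.6%·(366−d)] / 366 = €66,219.20
Solving gives d = 318, so the new rate took effect on 14 Nov 2004.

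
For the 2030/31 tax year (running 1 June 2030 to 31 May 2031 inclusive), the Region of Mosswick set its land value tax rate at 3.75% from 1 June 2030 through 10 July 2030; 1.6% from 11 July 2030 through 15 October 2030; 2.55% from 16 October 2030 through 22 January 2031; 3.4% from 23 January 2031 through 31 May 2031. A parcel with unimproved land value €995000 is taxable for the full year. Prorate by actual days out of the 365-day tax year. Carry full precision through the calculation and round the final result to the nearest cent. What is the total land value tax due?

1 June – 10 July 2030: 40 days at 3.75% → €995000 × 3.75% × 40/365 = €4089.0411
11 July – 15 October 2030: 97 days at 1.6% → €995000 × 1.6% × 97/365 = €4230.7945
16 October 2030 – 22 January 2031: 99 days at 2.55% → €995000 × 2.55% × 99/365 = €6881.8562
23 January – 31 May 2031: 129 days at 3.4% → €995000 × 3.4% × 129/365 = €11956.3562
Total = €27158.0479

€27158.05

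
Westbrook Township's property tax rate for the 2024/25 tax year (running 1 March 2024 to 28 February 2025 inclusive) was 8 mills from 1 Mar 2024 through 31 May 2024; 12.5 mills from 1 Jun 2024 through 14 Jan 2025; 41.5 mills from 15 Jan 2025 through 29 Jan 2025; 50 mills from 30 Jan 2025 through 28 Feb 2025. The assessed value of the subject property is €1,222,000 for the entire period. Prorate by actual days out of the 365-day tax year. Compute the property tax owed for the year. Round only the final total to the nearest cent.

€19,111.75

1 Mar – 31 May 2024: 92 days at 8 mills → €1,222,000 × 0.8% × 92/365 = €2,464.0877
1 Jun 2024 – 14 Jan 2025: 228 days at 12.5 mills → €1,222,000 × 1.25% × 228/365 = €9,541.6438
15 Jan – 29 Jan 2025: 15 days at 41.5 mills → €1,222,000 × 4.15% × 15/365 = €2,084.0959
30 Jan – 28 Feb 2025: 30 days at 50 mills → €1,222,000 × 5% × 30/365 = €5,021.9178
Total = €19,111.7452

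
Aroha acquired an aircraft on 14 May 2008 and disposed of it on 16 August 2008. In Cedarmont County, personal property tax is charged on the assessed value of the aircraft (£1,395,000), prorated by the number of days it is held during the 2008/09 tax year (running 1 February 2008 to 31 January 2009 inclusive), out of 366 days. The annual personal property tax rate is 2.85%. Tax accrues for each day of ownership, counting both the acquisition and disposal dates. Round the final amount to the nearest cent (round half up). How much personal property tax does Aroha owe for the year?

Days held (14 May – 16 August 2008): 95 out of 366
Tax = £1,395,000 × 2.85% × 95/366 = £10,319.5697

£10,319.57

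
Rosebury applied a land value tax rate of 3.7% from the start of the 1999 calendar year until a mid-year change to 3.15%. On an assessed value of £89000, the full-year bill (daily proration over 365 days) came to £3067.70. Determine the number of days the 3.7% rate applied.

Let d = days at the first rate; then 365 − d days at the second rate.
£89000 × [3.7%·d + 3.15%·(365−d)] / 365 = £3067.70
Solving gives d = 197, so the new rate took effect on July 17, 1999.

197 days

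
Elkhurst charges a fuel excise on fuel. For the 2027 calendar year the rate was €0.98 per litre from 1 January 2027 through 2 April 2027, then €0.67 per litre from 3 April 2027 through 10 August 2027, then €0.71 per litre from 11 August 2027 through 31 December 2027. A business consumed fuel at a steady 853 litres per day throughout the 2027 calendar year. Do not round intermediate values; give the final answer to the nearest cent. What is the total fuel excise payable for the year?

€237,807.87

1 January – 2 April 2027: 92 days × 853 litres/day = 78,476 litres at €0.98/litre → €76,906.48
3 April – 10 August 2027: 130 days × 853 litres/day = 110,890 litres at €0.67/litre → €74,296.30
11 August – 31 December 2027: 143 days × 853 litres/day = 121,979 litres at €0.71/litre → €86,605.09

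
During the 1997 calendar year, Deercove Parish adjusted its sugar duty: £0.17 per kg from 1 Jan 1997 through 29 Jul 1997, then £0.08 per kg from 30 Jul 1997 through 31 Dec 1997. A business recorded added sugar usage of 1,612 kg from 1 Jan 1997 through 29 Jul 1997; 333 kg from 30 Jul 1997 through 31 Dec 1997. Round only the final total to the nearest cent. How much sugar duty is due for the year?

1 Jan – 29 Jul 1997: 1,612 kg at £0.17/kg → £274.04
30 Jul – 31 Dec 1997: 333 kg at £0.08/kg → £26.64

£300.68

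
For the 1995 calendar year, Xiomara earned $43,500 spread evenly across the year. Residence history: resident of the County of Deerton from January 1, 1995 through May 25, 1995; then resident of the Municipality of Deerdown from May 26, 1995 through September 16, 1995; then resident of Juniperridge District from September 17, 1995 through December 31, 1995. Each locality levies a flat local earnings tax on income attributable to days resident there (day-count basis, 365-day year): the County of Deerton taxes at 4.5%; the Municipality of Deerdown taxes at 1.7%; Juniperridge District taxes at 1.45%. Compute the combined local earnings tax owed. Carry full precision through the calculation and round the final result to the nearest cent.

$1,191.78

The County of Deerton, January 1 – May 25, 1995: 145 days → $43,500 × 4.5% × 145/365 = $777.6370
The Municipality of Deerdown, May 26 – September 16, 1995: 114 days → $43,500 × 1.7% × 114/365 = $230.9671
Juniperridge District, September 17 – December 31, 1995: 106 days → $43,500 × 1.45% × 106/365 = $183.1767
Total = $1,191.7808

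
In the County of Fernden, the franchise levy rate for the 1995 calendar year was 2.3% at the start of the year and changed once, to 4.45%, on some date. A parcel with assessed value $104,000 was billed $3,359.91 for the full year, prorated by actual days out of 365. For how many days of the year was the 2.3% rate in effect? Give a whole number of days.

207 days

Let d = days at the first rate; then 365 − d days at the second rate.
$104,000 × [2.3%·d + 4.45%·(365−d)] / 365 = $3,359.91
Solving gives d = 207, so the new rate took effect on July 27, 1995.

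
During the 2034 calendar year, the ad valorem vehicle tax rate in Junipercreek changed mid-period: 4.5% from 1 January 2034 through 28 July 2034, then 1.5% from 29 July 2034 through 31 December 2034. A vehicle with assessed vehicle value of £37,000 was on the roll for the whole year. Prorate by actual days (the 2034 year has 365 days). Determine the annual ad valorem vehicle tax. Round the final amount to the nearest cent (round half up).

1 January – 28 July 2034: 209 days at 4.5% → £37,000 × 4.5% × 209/365 = £953.3836
29 July – 31 December 2034: 156 days at 1.5% → £37,000 × 1.5% × 156/365 = £237.2055
Total = £1,190.5890

£1,190.59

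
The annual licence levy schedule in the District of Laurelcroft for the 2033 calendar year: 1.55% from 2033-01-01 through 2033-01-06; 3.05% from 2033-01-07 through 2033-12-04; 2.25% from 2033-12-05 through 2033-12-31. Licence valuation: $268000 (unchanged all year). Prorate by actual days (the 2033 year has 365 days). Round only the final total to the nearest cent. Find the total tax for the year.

$7949.32

2033-01-01 to 2033-01-06: 6 days at 1.55% → $268000 × 1.55% × 6/365 = $68.2849
2033-01-07 to 2033-12-04: 332 days at 3.05% → $268000 × 3.05% × 332/365 = $7434.9808
2033-12-05 to 2033-12-31: 27 days at 2.25% → $268000 × 2.25% × 27/365 = $446.0548
Total = $7949.3205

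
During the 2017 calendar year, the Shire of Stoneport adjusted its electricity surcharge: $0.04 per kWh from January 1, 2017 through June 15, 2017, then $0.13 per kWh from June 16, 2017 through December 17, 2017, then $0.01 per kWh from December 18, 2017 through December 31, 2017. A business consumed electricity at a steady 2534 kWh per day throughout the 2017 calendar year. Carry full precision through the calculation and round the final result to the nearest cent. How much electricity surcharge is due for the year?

January 1 – June 15, 2017: 166 days × 2534 kWh/day = 420,644 kWh at $0.04/kWh → $16825.76
June 16 – December 17, 2017: 185 days × 2534 kWh/day = 468,790 kWh at $0.13/kWh → $60942.70
December 18 – December 31, 2017: 14 days × 2534 kWh/day = 35,476 kWh at $0.01/kWh → $354.76

$78123.22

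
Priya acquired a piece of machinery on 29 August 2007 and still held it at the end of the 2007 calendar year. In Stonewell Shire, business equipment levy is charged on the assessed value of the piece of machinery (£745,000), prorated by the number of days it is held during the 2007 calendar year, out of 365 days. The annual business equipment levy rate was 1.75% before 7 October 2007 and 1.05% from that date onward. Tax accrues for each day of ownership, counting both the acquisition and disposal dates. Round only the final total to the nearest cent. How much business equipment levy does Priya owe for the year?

£3,236.16

29 August – 6 October 2007: 39 days at 1.75% → £745,000 × 1.75% × 39/365 = £1,393.0479
7 October – 31 December 2007: 86 days at 1.05% → £745,000 × 1.05% × 86/365 = £1,843.1096
Total = £3,236.1575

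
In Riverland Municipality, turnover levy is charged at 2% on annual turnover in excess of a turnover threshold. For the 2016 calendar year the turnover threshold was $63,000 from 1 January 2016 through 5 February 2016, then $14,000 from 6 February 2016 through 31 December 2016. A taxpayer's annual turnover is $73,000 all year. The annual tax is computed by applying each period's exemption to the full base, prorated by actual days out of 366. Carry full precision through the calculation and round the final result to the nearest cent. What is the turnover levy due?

$1,083.61

1 January – 5 February 2016: 36 days, exemption $63,000 → ($73,000 − $63,000) × 2% × 36/366 = $19.6721
6 February – 31 December 2016: 330 days, exemption $14,000 → ($73,000 − $14,000) × 2% × 330/366 = $1,063.9344
Total = $1,083.6066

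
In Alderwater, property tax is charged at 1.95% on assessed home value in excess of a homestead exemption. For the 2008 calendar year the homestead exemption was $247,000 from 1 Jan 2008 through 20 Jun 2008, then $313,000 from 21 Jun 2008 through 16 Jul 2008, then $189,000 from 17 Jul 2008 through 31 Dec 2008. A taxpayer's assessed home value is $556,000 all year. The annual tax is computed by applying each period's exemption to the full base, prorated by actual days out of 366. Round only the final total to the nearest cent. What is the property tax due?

1 Jan – 20 Jun 2008: 172 days, exemption $247,000 → ($556,000 − $247,000) × 1.95% × 172/366 = $2,831.6557
21 Jun – 16 Jul 2008: 26 days, exemption $313,000 → ($556,000 − $313,000) × 1.95% × 26/366 = $336.6148
17 Jul – 31 Dec 2008: 168 days, exemption $189,000 → ($556,000 − $189,000) × 1.95% × 168/366 = $3,284.9508
Total = $6,453.2213

$6,453.22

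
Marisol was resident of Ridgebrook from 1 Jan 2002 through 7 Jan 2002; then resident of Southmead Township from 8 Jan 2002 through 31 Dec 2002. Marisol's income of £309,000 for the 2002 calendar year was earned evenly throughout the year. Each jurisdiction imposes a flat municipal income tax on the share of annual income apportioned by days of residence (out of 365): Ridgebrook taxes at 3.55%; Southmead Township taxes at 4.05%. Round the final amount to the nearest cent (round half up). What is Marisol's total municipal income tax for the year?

Ridgebrook, 1 Jan – 7 Jan 2002: 7 days → £309,000 × 3.55% × 7/365 = £210.3740
Southmead Township, 8 Jan – 31 Dec 2002: 358 days → £309,000 × 4.05% × 358/365 = £12,274.4959
Total = £12,484.8699

£12,484.87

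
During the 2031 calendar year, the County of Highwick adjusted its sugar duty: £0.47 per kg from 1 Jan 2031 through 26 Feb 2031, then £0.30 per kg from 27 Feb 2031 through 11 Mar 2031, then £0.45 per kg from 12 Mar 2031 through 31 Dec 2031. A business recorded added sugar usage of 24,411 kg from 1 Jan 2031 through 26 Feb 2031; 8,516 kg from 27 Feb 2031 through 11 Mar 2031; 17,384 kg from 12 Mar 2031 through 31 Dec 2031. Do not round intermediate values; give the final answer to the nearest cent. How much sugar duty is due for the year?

£21,850.77

1 Jan – 26 Feb 2031: 24,411 kg at £0.47/kg → £11,473.17
27 Feb – 11 Mar 2031: 8,516 kg at £0.30/kg → £2,554.80
12 Mar – 31 Dec 2031: 17,384 kg at £0.45/kg → £7,822.80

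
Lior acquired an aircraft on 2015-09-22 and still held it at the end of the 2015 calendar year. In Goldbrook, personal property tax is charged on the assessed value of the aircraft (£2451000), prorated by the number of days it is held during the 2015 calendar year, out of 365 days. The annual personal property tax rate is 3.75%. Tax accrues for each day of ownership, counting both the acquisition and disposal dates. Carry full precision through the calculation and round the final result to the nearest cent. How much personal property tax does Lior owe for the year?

£25433.32

Days held (2015-09-22 to 2015-12-31): 101 out of 365
Tax = £2451000 × 3.75% × 101/365 = £25433.3219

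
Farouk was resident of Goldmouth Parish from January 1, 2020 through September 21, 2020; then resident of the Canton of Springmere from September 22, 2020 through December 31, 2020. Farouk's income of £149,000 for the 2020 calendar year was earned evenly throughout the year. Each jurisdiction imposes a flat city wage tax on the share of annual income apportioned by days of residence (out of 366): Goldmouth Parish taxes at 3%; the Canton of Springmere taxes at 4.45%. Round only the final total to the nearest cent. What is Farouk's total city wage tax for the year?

Goldmouth Parish, January 1 – September 21, 2020: 265 days → £149,000 × 3% × 265/366 = £3,236.4754
The Canton of Springmere, September 22 – December 31, 2020: 101 days → £149,000 × 4.45% × 101/366 = £1,829.7281
Total = £5,066.2036

£5,066.20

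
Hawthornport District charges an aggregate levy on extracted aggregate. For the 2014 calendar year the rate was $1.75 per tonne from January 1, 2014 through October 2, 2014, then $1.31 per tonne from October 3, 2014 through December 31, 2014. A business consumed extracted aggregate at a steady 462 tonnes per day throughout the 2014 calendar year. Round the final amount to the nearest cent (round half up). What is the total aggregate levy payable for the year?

January 1 – October 2, 2014: 275 days × 462 tonnes/day = 127,050 tonnes at $1.75/tonne → $222,337.50
October 3 – December 31, 2014: 90 days × 462 tonnes/day = 41,580 tonnes at $1.31/tonne → $54,469.80

$276,807.30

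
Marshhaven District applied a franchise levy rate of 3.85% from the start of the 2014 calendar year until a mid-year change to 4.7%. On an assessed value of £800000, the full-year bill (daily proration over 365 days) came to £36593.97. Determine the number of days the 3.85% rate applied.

Let d = days at the first rate; then 365 − d days at the second rate.
£800000 × [3.85%·d + 4.7%·(365−d)] / 365 = £36593.97
Solving gives d = 54, so the new rate took effect on 24 Feb 2014.

54 days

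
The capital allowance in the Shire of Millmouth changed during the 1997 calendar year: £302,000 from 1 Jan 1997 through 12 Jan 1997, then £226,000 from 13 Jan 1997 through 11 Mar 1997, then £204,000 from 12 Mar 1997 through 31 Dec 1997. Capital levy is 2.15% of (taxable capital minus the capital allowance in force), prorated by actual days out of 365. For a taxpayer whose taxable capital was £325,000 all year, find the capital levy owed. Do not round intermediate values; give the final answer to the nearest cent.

1 Jan – 12 Jan 1997: 12 days, exemption £302,000 → (£325,000 − £302,000) × 2.15% × 12/365 = £16.2575
13 Jan – 11 Mar 1997: 58 days, exemption £226,000 → (£325,000 − £226,000) × 2.15% × 58/365 = £338.2274
12 Mar – 31 Dec 1997: 295 days, exemption £204,000 → (£325,000 − £204,000) × 2.15% × 295/365 = £2,102.5822
Total = £2,457.0671

£2,457.07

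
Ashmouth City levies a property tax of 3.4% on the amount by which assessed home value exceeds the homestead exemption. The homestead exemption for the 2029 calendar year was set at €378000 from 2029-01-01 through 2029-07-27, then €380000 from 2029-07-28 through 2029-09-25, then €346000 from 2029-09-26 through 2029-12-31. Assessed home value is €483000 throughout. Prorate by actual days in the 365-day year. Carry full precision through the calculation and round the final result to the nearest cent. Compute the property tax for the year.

2029-01-01 to 2029-07-27: 208 days, exemption €378000 → (€483000 − €378000) × 3.4% × 208/365 = €2034.4110
2029-07-28 to 2029-09-25: 60 days, exemption €380000 → (€483000 − €380000) × 3.4% × 60/365 = €575.6712
2029-09-26 to 2029-12-31: 97 days, exemption €346000 → (€483000 − €346000) × 3.4% × 97/365 = €1237.8795
Total = €3847.9616

€3847.96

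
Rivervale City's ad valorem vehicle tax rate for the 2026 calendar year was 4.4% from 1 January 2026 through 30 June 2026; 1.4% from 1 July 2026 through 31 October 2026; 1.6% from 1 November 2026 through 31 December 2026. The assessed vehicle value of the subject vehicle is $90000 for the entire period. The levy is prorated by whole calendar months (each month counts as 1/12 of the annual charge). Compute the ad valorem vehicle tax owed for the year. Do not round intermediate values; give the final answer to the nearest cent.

$2640.00

1 January – 30 June 2026: 6 months at 4.4% → $90000 × 4.4% × 6/12 = $1980.0000
1 July – 31 October 2026: 4 months at 1.4% → $90000 × 1.4% × 4/12 = $420.0000
1 November – 31 December 2026: 2 months at 1.6% → $90000 × 1.6% × 2/12 = $240.0000
Total = $2640.0000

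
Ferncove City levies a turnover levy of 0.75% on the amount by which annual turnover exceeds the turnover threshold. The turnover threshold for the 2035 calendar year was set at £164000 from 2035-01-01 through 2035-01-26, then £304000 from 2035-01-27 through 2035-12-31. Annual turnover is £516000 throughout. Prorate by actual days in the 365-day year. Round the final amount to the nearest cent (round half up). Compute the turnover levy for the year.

£1664.79

2035-01-01 to 2035-01-26: 26 days, exemption £164000 → (£516000 − £164000) × 0.75% × 26/365 = £188.0548
2035-01-27 to 2035-12-31: 339 days, exemption £304000 → (£516000 − £304000) × 0.75% × 339/365 = £1476.7397
Total = £1664.7945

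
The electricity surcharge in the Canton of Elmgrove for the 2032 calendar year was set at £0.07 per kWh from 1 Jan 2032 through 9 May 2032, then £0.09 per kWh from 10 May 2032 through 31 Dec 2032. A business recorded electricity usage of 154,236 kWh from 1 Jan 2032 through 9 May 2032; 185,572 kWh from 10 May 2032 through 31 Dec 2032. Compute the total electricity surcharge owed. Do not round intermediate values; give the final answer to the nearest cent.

1 Jan – 9 May 2032: 154,236 kWh at £0.07/kWh → £10,796.52
10 May – 31 Dec 2032: 185,572 kWh at £0.09/kWh → £16,701.48

£27,498.00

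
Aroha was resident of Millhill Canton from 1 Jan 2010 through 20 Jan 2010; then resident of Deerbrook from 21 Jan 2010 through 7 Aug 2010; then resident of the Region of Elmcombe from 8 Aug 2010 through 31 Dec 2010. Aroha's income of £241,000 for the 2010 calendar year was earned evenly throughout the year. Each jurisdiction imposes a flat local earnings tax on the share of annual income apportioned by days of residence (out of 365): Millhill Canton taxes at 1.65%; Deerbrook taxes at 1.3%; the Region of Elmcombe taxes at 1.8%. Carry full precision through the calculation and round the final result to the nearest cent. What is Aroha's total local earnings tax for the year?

Millhill Canton, 1 Jan – 20 Jan 2010: 20 days → £241,000 × 1.65% × 20/365 = £217.8904
Deerbrook, 21 Jan – 7 Aug 2010: 199 days → £241,000 × 1.3% × 199/365 = £1,708.1288
The Region of Elmcombe, 8 Aug – 31 Dec 2010: 146 days → £241,000 × 1.8% × 146/365 = £1,735.2000
Total = £3,661.2192

£3,661.22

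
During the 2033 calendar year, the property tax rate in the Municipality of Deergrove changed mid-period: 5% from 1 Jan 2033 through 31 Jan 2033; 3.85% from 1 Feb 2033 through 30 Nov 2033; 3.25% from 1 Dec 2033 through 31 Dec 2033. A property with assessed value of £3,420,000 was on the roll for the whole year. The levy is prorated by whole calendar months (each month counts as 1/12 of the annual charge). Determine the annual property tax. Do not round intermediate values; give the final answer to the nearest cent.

1 Jan – 31 Jan 2033: 1 month at 5% → £3,420,000 × 5% × 1/12 = £14,250.0000
1 Feb – 30 Nov 2033: 10 months at 3.85% → £3,420,000 × 3.85% × 10/12 = £109,725.0000
1 Dec – 31 Dec 2033: 1 month at 3.25% → £3,420,000 × 3.25% × 1/12 = £9,262.5000
Total = £133,237.5000

£133,237.50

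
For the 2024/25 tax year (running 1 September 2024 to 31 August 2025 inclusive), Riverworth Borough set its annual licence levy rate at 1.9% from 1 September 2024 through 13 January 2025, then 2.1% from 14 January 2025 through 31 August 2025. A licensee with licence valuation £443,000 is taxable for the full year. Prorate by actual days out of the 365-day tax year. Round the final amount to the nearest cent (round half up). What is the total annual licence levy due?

1 September 2024 – 13 January 2025: 135 days at 1.9% → £443,000 × 1.9% × 135/365 = £3,113.1370
14 January – 31 August 2025: 230 days at 2.1% → £443,000 × 2.1% × 230/365 = £5,862.1644
Total = £8,975.3014

£8,975.30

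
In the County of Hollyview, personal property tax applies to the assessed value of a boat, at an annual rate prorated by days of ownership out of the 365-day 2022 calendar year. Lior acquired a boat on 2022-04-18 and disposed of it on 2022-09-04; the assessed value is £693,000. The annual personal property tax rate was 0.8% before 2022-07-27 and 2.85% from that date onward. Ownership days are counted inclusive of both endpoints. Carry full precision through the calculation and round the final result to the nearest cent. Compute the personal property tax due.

2022-04-18 to 2022-07-26: 100 days at 0.8% → £693,000 × 0.8% × 100/365 = £1,518.9041
2022-07-27 to 2022-09-04: 40 days at 2.85% → £693,000 × 2.85% × 40/365 = £2,164.4384
Total = £3,683.3425

£3,683.34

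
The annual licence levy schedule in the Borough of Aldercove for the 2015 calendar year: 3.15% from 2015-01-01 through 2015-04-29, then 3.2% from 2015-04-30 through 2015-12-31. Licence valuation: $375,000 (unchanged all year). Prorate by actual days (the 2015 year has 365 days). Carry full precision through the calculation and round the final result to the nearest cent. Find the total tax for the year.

2015-01-01 to 2015-04-29: 119 days at 3.15% → $375,000 × 3.15% × 119/365 = $3,851.1986
2015-04-30 to 2015-12-31: 246 days at 3.2% → $375,000 × 3.2% × 246/365 = $8,087.6712
Total = $11,938.8699

$11,938.87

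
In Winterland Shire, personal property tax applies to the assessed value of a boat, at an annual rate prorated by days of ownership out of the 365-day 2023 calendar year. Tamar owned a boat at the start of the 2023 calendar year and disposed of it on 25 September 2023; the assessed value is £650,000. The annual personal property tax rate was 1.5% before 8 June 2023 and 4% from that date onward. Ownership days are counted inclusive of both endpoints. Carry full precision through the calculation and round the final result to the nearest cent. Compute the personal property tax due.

£12,056.16

1 January – 7 June 2023: 158 days at 1.5% → £650,000 × 1.5% × 158/365 = £4,220.5479
8 June – 25 September 2023: 110 days at 4% → £650,000 × 4% × 110/365 = £7,835.6164
Total = £12,056.1644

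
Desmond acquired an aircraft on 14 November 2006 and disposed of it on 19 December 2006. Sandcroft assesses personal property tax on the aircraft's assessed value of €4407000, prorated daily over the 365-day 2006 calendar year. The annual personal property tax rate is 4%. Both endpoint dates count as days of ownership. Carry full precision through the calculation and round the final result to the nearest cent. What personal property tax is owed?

€17386.52

Days held (14 November – 19 December 2006): 36 out of 365
Tax = €4407000 × 4% × 36/365 = €17386.5205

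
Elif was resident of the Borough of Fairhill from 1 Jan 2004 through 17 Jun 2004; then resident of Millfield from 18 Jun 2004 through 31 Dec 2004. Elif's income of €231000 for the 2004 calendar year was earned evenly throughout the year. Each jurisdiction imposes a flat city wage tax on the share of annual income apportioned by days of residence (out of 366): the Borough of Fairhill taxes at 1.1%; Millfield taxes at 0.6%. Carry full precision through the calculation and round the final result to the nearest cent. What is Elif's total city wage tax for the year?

The Borough of Fairhill, 1 Jan – 17 Jun 2004: 169 days → €231000 × 1.1% × 169/366 = €1173.3033
Millfield, 18 Jun – 31 Dec 2004: 197 days → €231000 × 0.6% × 197/366 = €746.0164
Total = €1919.3197

€1919.32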